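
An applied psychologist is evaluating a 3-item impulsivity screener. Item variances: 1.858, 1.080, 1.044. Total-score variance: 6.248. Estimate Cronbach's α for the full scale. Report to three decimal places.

Cronbach's α = 0.544

ΣVar(i) = 1.858 + 1.080 + 1.044 = 3.982
α = (k/(k−1))·(1 − ΣVar(i)/Var(T)) = (3/2)·(1 − 3.982/6.248) = 0.544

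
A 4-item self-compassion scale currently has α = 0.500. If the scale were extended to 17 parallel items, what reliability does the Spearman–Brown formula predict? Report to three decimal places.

predicted reliability = 0.810

Length factor m = 17/4 = 4.2500
α' = m·α / (1 + (m−1)·α)
   = 17/4 × 0.500 / (1 + (17/4 − 1) × 0.500)
   = 2.1250 / 2.6250 = 0.810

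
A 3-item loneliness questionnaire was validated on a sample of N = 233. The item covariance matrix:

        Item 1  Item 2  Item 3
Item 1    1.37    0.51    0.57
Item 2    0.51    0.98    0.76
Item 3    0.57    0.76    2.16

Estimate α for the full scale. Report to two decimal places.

α = 0.67

sum of item variances = 1.37 + 0.98 + 2.16 = 4.51
Sum of off-diagonal covariances = 1.84
total variance = 4.51 + 2 × 1.84 = 8.19
α = (k/(k−1))·(1 − sum of item variances/total variance) = (3/2)·(1 − 4.51/8.19) = 0.67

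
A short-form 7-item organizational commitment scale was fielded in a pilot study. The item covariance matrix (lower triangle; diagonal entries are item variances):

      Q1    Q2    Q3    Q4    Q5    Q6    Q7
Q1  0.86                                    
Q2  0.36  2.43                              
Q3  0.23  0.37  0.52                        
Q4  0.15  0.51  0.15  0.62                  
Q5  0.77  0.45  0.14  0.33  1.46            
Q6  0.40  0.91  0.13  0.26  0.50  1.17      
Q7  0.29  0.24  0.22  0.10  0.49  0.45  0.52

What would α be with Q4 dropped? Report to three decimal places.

Remaining items: Q1, Q2, Q3, Q5, Q6, Q7 (k = 6).
Σσ²ᵢ = 0.86 + 2.43 + 0.52 + 1.46 + 1.17 + 0.52 = 6.96
Var(T) = 6.96 + 2 × 5.95 = 18.86
α (item deleted) = (6/5)·(1 − 6.96/18.86) = 0.757

α = 0.757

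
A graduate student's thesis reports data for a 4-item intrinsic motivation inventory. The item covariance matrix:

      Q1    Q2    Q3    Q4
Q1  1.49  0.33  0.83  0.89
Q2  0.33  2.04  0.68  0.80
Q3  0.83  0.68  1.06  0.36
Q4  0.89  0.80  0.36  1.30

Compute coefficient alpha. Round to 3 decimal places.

Σσᵢ² = 1.49 + 2.04 + 1.06 + 1.30 = 5.89
Sum of the distinct covariances = 3.89
σ²_T = 5.89 + 2 × 3.89 = 13.67
α = (k/(k−1))·(1 − Σσᵢ²/σ²_T) = (4/3)·(1 − 5.89/13.67) = 0.759

α = 0.759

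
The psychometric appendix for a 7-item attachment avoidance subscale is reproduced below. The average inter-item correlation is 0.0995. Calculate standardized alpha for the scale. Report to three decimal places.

Standardized α = k·r̄ / (1 + (k−1)·r̄) = 7 × 0.0995 / (1 + 6 × 0.0995)
  = 0.6965 / 1.5970 = 0.436

α = 0.436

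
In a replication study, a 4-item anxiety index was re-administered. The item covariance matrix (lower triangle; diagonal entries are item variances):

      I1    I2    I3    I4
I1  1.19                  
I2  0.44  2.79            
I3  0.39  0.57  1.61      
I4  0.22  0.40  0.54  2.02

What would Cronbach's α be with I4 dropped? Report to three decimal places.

Cronbach's α = 0.501

Remaining items: I1, I2, I3 (k = 3).
Σσ²ᵢ = 1.19 + 2.79 + 1.61 = 5.59
σ²_total = 5.59 + 2 × 1.40 = 8.39
α (item deleted) = (3/2)·(1 − 5.59/8.39) = 0.501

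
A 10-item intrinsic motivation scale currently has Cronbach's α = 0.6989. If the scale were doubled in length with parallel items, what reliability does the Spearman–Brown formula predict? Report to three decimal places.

Length factor m = 2
α' = m·α / (1 + (m−1)·α)
   = 2 × 0.6989 / (1 + (2 − 1) × 0.6989)
   = 1.3978 / 1.6989 = 0.823

predicted reliability = 0.823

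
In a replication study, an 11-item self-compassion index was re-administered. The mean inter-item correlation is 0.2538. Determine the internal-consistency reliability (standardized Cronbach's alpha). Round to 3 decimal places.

α = 0.789

Standardized α = k·r̄ / (1 + (k−1)·r̄) = 11 × 0.2538 / (1 + 10 × 0.2538)
  = 2.7918 / 3.5380 = 0.789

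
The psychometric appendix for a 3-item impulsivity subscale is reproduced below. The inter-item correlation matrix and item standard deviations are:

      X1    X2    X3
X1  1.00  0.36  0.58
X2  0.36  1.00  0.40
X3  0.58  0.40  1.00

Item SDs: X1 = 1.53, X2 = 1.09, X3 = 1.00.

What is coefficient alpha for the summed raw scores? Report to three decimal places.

α = 0.689

Σσ²ᵢ = 1.53² + 1.09² + 1.00² = 4.5290
Covariances σ_ij = r_ij · s_i · s_j:
  σ(X1,X2) = 0.36 × 1.53 × 1.09 = 0.6004
  σ(X1,X3) = 0.58 × 1.53 × 1.00 = 0.8874
  σ(X2,X3) = 0.40 × 1.09 × 1.00 = 0.4360
σ²_T = Σσ²ᵢ + 2·Σσ_ij = 4.5290 + 2 × 1.9238 = 8.3766
α = (3/2)·(1 − 4.5290/8.3766) = 0.689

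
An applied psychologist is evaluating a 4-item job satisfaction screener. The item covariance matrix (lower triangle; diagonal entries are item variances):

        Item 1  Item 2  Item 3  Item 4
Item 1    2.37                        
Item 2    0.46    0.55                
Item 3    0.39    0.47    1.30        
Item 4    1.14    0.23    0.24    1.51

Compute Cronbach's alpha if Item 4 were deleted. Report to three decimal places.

α = 0.577

Remaining items: Item 1, Item 2, Item 3 (k = 3).
sum of item variances = 2.37 + 0.55 + 1.30 = 4.22
σ²_total = 4.22 + 2 × 1.32 = 6.86
α (item deleted) = (3/2)·(1 − 4.22/6.86) = 0.577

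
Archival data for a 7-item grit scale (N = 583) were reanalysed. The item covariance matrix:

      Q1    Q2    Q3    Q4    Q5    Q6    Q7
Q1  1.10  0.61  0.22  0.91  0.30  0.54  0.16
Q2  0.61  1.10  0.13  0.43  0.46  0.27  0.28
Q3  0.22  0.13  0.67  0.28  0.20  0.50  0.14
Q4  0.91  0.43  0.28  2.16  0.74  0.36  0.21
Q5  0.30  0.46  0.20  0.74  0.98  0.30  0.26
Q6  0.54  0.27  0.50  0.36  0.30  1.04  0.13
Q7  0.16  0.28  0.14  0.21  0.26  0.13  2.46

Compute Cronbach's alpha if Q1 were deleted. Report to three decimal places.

Remaining items: Q2, Q3, Q4, Q5, Q6, Q7 (k = 6).
sum of item variances = 1.10 + 0.67 + 2.16 + 0.98 + 1.04 + 2.46 = 8.41
σ²_T = 8.41 + 2 × 4.69 = 17.79
α (item deleted) = (6/5)·(1 − 8.41/17.79) = 0.633

α = 0.633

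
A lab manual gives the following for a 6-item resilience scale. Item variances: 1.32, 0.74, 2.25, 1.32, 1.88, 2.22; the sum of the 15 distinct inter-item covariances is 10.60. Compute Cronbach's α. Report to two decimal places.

Σσ²ᵢ = 1.32 + 0.74 + 2.25 + 1.32 + 1.88 + 2.22 = 9.73
Sum of distinct covariances = 10.60
σ²_T = Σσ²ᵢ + 2·Σcov = 9.73 + 2 × 10.60 = 30.93
α = (6/5)·(1 − 9.73/30.93) = 0.82

α = 0.82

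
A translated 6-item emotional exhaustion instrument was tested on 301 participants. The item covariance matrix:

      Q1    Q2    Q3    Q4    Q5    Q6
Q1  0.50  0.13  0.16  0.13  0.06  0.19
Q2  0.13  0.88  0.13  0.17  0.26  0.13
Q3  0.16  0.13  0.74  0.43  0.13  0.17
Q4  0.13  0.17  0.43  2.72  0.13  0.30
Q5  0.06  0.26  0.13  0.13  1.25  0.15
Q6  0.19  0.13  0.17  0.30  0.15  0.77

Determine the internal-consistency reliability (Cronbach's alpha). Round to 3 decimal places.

α = 0.525

sum of item variances = 0.50 + 0.88 + 0.74 + 2.72 + 1.25 + 0.77 = 6.86
Σ_{i<j} σ_ij = 2.67
σ²_T = 6.86 + 2 × 2.67 = 12.20
α = (k/(k−1))·(1 − sum of item variances/σ²_T) = (6/5)·(1 − 6.86/12.20) = 0.525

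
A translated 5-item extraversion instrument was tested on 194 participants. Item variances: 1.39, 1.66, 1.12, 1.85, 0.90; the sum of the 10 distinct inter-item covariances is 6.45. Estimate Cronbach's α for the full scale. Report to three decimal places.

Σσᵢ² = 1.39 + 1.66 + 1.12 + 1.85 + 0.90 = 6.92
Sum of distinct covariances = 6.45
σ²_T = Σσᵢ² + 2·Σcov = 6.92 + 2 × 6.45 = 19.82
α = (5/4)·(1 − 6.92/19.82) = 0.814

α = 0.814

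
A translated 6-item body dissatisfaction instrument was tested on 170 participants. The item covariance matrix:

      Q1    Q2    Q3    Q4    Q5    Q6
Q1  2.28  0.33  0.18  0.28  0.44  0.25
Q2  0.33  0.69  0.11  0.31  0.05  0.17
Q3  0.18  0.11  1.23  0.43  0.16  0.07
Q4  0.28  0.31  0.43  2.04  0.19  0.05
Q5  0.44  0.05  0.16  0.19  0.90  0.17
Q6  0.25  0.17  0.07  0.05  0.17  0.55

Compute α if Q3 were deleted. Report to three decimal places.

α = 0.512

Remaining items: Q1, Q2, Q4, Q5, Q6 (k = 5).
ΣVar(i) = 2.28 + 0.69 + 2.04 + 0.90 + 0.55 = 6.46
total variance = 6.46 + 2 × 2.24 = 10.94
α (item deleted) = (5/4)·(1 − 6.46/10.94) = 0.512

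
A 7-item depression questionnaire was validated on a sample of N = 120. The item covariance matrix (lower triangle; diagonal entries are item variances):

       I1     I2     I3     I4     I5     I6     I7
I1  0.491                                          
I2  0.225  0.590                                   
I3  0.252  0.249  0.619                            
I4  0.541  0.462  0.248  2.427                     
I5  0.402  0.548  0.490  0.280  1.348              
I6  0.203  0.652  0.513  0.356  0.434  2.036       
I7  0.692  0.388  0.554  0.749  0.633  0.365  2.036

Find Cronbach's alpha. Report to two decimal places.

α = 0.77

ΣVar(i) = 0.491 + 0.590 + 0.619 + 2.427 + 1.348 + 2.036 + 2.036 = 9.547
Sum of off-diagonal covariances = 9.236
σ²_total = 9.547 + 2 × 9.236 = 28.019
α = (k/(k−1))·(1 − ΣVar(i)/σ²_total) = (7/6)·(1 − 9.547/28.019) = 0.77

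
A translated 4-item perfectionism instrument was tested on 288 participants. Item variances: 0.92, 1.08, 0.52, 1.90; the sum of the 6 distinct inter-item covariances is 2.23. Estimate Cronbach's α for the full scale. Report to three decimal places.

sum of item variances = 0.92 + 1.08 + 0.52 + 1.90 = 4.42
Sum of distinct covariances = 2.23
σ²_T = sum of item variances + 2·Σcov = 4.42 + 2 × 2.23 = 8.88
α = (4/3)·(1 − 4.42/8.88) = 0.670

Cronbach's α = 0.670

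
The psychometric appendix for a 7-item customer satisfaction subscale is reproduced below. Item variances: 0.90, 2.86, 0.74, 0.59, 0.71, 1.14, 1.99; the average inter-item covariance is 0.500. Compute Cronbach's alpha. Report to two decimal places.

Σσ²ᵢ = 0.90 + 2.86 + 0.74 + 0.59 + 0.71 + 1.14 + 1.99 = 8.93
Sum of the 21 distinct covariances = 21 × 0.500 = 10.500
σ²_total = Σσ²ᵢ + 2·Σcov = 8.93 + 2 × 10.500 = 29.930
α = (7/6)·(1 − 8.93/29.930) = 0.82

α = 0.82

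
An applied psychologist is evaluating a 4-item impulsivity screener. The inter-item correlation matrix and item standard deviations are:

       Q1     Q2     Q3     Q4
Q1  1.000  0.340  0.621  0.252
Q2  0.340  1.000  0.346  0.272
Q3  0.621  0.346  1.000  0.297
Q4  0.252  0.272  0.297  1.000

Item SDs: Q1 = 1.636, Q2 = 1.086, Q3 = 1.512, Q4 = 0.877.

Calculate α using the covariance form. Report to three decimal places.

α = 0.691

Σσ²ᵢ = 1.636² + 1.086² + 1.512² + 0.877² = 6.9112
Covariances σ_ij = r_ij · s_i · s_j:
  σ(Q1,Q2) = 0.340 × 1.636 × 1.086 = 0.6041
  σ(Q1,Q3) = 0.621 × 1.636 × 1.512 = 1.5361
  σ(Q1,Q4) = 0.252 × 1.636 × 0.877 = 0.3616
  σ(Q2,Q3) = 0.346 × 1.086 × 1.512 = 0.5681
  σ(Q2,Q4) = 0.272 × 1.086 × 0.877 = 0.2591
  σ(Q3,Q4) = 0.297 × 1.512 × 0.877 = 0.3938
σ²_T = Σσ²ᵢ + 2·Σσ_ij = 6.9112 + 2 × 3.7228 = 14.3568
α = (4/3)·(1 − 6.9112/14.3568) = 0.691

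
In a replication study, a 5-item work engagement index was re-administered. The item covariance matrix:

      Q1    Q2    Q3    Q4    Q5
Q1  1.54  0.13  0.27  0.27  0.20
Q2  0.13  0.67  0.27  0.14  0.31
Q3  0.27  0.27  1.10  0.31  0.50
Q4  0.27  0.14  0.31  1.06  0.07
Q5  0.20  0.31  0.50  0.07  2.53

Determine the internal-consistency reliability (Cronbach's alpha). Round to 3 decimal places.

sum of item variances = 1.54 + 0.67 + 1.10 + 1.06 + 2.53 = 6.90
Sum of the distinct covariances = 2.47
σ²_total = 6.90 + 2 × 2.47 = 11.84
α = (k/(k−1))·(1 − sum of item variances/σ²_total) = (5/4)·(1 − 6.90/11.84) = 0.522

α = 0.522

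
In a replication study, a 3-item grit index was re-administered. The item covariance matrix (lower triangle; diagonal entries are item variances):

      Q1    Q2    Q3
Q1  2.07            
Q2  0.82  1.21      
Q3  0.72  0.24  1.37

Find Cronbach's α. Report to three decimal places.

Cronbach's α = 0.650

ΣVar(i) = 2.07 + 1.21 + 1.37 = 4.65
Sum of the distinct covariances = 1.78
σ²_total = 4.65 + 2 × 1.78 = 8.21
α = (k/(k−1))·(1 − ΣVar(i)/σ²_total) = (3/2)·(1 − 4.65/8.21) = 0.650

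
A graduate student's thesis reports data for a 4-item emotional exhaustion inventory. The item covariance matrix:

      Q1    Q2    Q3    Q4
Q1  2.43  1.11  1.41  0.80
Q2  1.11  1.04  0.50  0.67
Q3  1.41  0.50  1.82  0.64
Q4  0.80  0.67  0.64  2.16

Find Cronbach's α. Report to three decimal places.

Cronbach's α = 0.772

Σσ²ᵢ = 2.43 + 1.04 + 1.82 + 2.16 = 7.45
Σ_{i<j} σ_ij = 5.13
total variance = 7.45 + 2 × 5.13 = 17.71
α = (k/(k−1))·(1 − Σσ²ᵢ/total variance) = (4/3)·(1 − 7.45/17.71) = 0.772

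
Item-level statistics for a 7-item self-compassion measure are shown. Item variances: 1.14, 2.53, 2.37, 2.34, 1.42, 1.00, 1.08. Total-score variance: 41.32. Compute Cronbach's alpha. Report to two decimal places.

Σσᵢ² = 1.14 + 2.53 + 2.37 + 2.34 + 1.42 + 1.00 + 1.08 = 11.88
α = (k/(k−1))·(1 − Σσᵢ²/σ²_T) = (7/6)·(1 − 11.88/41.32) = 0.83

α = 0.83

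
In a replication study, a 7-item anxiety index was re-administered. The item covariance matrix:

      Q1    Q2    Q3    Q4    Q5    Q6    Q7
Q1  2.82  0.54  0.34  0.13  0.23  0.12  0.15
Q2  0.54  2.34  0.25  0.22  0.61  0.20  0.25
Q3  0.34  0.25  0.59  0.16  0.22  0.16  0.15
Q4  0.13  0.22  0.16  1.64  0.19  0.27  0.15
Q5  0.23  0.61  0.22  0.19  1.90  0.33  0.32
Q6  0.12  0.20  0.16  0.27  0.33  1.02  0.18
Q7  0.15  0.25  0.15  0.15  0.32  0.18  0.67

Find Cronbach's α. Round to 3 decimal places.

Σσᵢ² = 2.82 + 2.34 + 0.59 + 1.64 + 1.90 + 1.02 + 0.67 = 10.98
Σ_{i<j} σ_ij = 5.17
total variance = 10.98 + 2 × 5.17 = 21.32
α = (k/(k−1))·(1 − Σσᵢ²/total variance) = (7/6)·(1 − 10.98/21.32) = 0.566

α = 0.566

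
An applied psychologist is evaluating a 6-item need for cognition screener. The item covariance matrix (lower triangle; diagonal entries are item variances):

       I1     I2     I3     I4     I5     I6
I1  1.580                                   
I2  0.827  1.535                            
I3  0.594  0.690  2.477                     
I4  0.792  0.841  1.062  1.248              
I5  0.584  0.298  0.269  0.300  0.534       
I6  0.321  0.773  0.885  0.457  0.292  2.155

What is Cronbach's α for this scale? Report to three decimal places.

ΣVar(i) = 1.580 + 1.535 + 2.477 + 1.248 + 0.534 + 2.155 = 9.529
Sum of off-diagonal covariances = 8.985
σ²_total = 9.529 + 2 × 8.985 = 27.499
α = (k/(k−1))·(1 − ΣVar(i)/σ²_total) = (6/5)·(1 − 9.529/27.499) = 0.784

Cronbach's α = 0.784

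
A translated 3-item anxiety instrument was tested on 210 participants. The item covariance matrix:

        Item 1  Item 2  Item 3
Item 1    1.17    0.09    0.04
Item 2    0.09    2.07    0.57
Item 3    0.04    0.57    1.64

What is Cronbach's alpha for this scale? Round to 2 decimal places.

Σσᵢ² = 1.17 + 2.07 + 1.64 = 4.88
Σ_{i<j} σ_ij = 0.70
σ²_T = 4.88 + 2 × 0.70 = 6.28
α = (k/(k−1))·(1 − Σσᵢ²/σ²_T) = (3/2)·(1 − 4.88/6.28) = 0.33

Cronbach's alpha = 0.33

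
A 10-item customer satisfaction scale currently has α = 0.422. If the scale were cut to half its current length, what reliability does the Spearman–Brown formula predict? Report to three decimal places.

predicted reliability = 0.267

Length factor m = 1/2
α' = m·α / (1 − (1−m)·α)
   = 1/2 × 0.422 / (1 − (1 − 1/2) × 0.422)
   = 0.2110 / 0.7890 = 0.267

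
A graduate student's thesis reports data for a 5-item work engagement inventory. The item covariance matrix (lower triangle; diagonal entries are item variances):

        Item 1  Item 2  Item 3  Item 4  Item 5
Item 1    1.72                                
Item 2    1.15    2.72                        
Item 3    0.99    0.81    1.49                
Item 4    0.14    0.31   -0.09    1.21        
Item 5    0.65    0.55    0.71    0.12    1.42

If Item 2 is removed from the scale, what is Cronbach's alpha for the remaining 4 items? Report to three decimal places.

Remaining items: Item 1, Item 3, Item 4, Item 5 (k = 4).
Σσᵢ² = 1.72 + 1.49 + 1.21 + 1.42 = 5.84
total variance = 5.84 + 2 × 2.52 = 10.88
α (item deleted) = (4/3)·(1 − 5.84/10.88) = 0.618

α = 0.618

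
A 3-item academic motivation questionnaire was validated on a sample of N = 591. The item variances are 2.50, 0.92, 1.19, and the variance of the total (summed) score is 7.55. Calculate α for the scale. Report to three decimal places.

sum of item variances = 2.50 + 0.92 + 1.19 = 4.61
α = (k/(k−1))·(1 − sum of item variances/σ²_total) = (3/2)·(1 − 4.61/7.55) = 0.584

α = 0.584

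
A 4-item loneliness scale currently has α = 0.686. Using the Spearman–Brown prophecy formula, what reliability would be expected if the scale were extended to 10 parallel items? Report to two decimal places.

predicted reliability = 0.85

Length factor m = 10/4 = 2.5000
α' = m·α / (1 + (m−1)·α)
   = 10/4 × 0.686 / (1 + (10/4 − 1) × 0.686)
   = 1.7150 / 2.0290 = 0.85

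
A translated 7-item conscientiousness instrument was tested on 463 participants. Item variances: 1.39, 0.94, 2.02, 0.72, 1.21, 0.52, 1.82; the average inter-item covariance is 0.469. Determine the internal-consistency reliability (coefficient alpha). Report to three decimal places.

coefficient alpha = 0.812

ΣVar(i) = 1.39 + 0.94 + 2.02 + 0.72 + 1.21 + 0.52 + 1.82 = 8.62
Sum of the 21 distinct covariances = 21 × 0.469 = 9.849
σ²_total = ΣVar(i) + 2·Σcov = 8.62 + 2 × 9.849 = 28.318
α = (7/6)·(1 − 8.62/28.318) = 0.812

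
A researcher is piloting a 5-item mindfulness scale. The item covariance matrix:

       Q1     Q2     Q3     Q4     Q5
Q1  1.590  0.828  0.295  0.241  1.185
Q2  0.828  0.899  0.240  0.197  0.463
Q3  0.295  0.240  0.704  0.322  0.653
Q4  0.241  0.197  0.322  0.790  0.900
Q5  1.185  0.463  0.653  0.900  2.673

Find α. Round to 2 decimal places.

α = 0.77

sum of item variances = 1.590 + 0.899 + 0.704 + 0.790 + 2.673 = 6.656
Sum of the distinct covariances = 5.324
σ²_T = 6.656 + 2 × 5.324 = 17.304
α = (k/(k−1))·(1 − sum of item variances/σ²_T) = (5/4)·(1 − 6.656/17.304) = 0.77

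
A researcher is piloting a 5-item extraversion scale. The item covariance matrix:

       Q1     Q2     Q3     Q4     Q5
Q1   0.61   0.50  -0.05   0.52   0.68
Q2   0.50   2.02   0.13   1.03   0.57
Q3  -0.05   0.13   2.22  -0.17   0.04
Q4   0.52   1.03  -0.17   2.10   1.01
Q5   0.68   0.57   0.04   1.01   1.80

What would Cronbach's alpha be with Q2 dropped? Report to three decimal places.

Remaining items: Q1, Q3, Q4, Q5 (k = 4).
ΣVar(i) = 0.61 + 2.22 + 2.10 + 1.80 = 6.73
σ²_T = 6.73 + 2 × 2.03 = 10.79
α (item deleted) = (4/3)·(1 − 6.73/10.79) = 0.502

α = 0.502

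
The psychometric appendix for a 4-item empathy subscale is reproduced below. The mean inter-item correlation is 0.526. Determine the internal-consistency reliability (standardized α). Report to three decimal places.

standardized α = 0.816

Standardized α = k·r̄ / (1 + (k−1)·r̄) = 4 × 0.526 / (1 + 3 × 0.526)
  = 2.1040 / 2.5780 = 0.816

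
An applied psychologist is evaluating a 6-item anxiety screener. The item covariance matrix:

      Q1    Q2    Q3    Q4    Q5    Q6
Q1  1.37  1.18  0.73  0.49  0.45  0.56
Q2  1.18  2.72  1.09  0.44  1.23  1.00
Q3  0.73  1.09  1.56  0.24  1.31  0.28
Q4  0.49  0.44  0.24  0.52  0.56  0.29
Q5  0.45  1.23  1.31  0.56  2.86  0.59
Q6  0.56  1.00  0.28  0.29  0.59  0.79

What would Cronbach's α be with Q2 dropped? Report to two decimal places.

Remaining items: Q1, Q3, Q4, Q5, Q6 (k = 5).
ΣVar(i) = 1.37 + 1.56 + 0.52 + 2.86 + 0.79 = 7.10
Var(T) = 7.10 + 2 × 5.50 = 18.10
α (item deleted) = (5/4)·(1 − 7.10/18.10) = 0.76

α = 0.76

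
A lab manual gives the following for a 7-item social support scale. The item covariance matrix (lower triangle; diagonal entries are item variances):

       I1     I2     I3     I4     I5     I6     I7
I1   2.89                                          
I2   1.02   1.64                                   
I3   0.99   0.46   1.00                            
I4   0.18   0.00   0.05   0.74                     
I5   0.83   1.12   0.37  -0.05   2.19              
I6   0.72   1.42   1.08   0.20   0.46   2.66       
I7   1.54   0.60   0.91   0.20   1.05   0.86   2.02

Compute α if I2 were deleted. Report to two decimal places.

α = 0.74

Remaining items: I1, I3, I4, I5, I6, I7 (k = 6).
sum of item variances = 2.89 + 1.00 + 0.74 + 2.19 + 2.66 + 2.02 = 11.50
total variance = 11.50 + 2 × 9.39 = 30.28
α (item deleted) = (6/5)·(1 − 11.50/30.28) = 0.74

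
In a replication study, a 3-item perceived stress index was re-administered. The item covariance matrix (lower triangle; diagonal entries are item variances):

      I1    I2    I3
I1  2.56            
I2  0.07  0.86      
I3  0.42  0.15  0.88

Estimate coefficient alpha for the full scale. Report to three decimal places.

ΣVar(i) = 2.56 + 0.86 + 0.88 = 4.30
Sum of off-diagonal covariances = 0.64
Var(T) = 4.30 + 2 × 0.64 = 5.58
α = (k/(k−1))·(1 − ΣVar(i)/Var(T)) = (3/2)·(1 − 4.30/5.58) = 0.344

coefficient alpha = 0.344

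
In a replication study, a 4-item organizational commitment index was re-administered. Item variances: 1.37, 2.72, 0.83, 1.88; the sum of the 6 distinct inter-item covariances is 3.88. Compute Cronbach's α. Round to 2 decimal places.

α = 0.71

Σσ²ᵢ = 1.37 + 2.72 + 0.83 + 1.88 = 6.80
Sum of distinct covariances = 3.88
σ²_T = Σσ²ᵢ + 2·Σcov = 6.80 + 2 × 3.88 = 14.56
α = (4/3)·(1 − 6.80/14.56) = 0.71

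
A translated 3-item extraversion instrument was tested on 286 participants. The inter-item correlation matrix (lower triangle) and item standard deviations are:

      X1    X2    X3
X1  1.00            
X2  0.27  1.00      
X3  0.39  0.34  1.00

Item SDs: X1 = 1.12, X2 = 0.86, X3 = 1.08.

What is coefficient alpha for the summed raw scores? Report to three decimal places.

Σσ²ᵢ = 1.12² + 0.86² + 1.08² = 3.1604
Covariances σ_ij = r_ij · s_i · s_j:
  σ(X1,X2) = 0.27 × 1.12 × 0.86 = 0.2601
  σ(X1,X3) = 0.39 × 1.12 × 1.08 = 0.4717
  σ(X2,X3) = 0.34 × 0.86 × 1.08 = 0.3158
σ²_T = Σσ²ᵢ + 2·Σσ_ij = 3.1604 + 2 × 1.0476 = 5.2556
α = (3/2)·(1 − 3.1604/5.2556) = 0.598

α = 0.598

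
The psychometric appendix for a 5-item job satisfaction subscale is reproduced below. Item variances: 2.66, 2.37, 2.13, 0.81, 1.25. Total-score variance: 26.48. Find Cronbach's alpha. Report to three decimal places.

Cronbach's alpha = 0.815

Σσᵢ² = 2.66 + 2.37 + 2.13 + 0.81 + 1.25 = 9.22
α = (k/(k−1))·(1 − Σσᵢ²/σ²_T) = (5/4)·(1 − 9.22/26.48) = 0.815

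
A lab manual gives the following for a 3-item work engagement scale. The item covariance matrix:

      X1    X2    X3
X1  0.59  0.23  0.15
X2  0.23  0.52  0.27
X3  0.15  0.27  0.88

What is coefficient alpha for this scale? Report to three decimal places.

ΣVar(i) = 0.59 + 0.52 + 0.88 = 1.99
Σ_{i<j} σ_ij = 0.65
total variance = 1.99 + 2 × 0.65 = 3.29
α = (k/(k−1))·(1 − ΣVar(i)/total variance) = (3/2)·(1 − 1.99/3.29) = 0.593

α = 0.593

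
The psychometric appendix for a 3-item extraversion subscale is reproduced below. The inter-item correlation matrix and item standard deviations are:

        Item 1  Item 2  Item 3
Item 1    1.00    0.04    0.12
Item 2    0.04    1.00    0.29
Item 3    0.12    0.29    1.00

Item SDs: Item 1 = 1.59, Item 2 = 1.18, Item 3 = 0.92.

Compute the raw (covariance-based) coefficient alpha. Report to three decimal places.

coefficient alpha = 0.288

Σσ²ᵢ = 1.59² + 1.18² + 0.92² = 4.7669
Covariances σ_ij = r_ij · s_i · s_j:
  σ(Item 1,Item 2) = 0.04 × 1.59 × 1.18 = 0.0750
  σ(Item 1,Item 3) = 0.12 × 1.59 × 0.92 = 0.1755
  σ(Item 2,Item 3) = 0.29 × 1.18 × 0.92 = 0.3148
σ²_T = Σσ²ᵢ + 2·Σσ_ij = 4.7669 + 2 × 0.5653 = 5.8975
α = (3/2)·(1 − 4.7669/5.8975) = 0.288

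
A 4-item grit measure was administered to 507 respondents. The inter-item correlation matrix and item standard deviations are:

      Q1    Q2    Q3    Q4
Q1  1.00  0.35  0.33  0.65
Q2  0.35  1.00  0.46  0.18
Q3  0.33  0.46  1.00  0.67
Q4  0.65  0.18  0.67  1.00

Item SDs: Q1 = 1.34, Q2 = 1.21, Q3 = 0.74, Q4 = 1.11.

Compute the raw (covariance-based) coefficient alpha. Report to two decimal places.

α = 0.73

Σσ²ᵢ = 1.34² + 1.21² + 0.74² + 1.11² = 5.0394
Covariances σ_ij = r_ij · s_i · s_j:
  σ(Q1,Q2) = 0.35 × 1.34 × 1.21 = 0.5675
  σ(Q1,Q3) = 0.33 × 1.34 × 0.74 = 0.3272
  σ(Q1,Q4) = 0.65 × 1.34 × 1.11 = 0.9668
  σ(Q2,Q3) = 0.46 × 1.21 × 0.74 = 0.4119
  σ(Q2,Q4) = 0.18 × 1.21 × 1.11 = 0.2418
  σ(Q3,Q4) = 0.67 × 0.74 × 1.11 = 0.5503
σ²_T = Σσ²ᵢ + 2·Σσ_ij = 5.0394 + 2 × 3.0655 = 11.1704
α = (4/3)·(1 − 5.0394/11.1704) = 0.73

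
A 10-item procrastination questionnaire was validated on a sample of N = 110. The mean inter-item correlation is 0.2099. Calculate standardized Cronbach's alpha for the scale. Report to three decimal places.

α = 0.727

Standardized α = k·r̄ / (1 + (k−1)·r̄) = 10 × 0.2099 / (1 + 9 × 0.2099)
  = 2.0990 / 2.8891 = 0.727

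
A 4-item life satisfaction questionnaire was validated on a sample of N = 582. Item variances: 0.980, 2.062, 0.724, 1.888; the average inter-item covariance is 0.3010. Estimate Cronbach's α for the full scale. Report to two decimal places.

Σσᵢ² = 0.980 + 2.062 + 0.724 + 1.888 = 5.654
Sum of the 6 distinct covariances = 6 × 0.3010 = 1.8060
σ²_total = Σσᵢ² + 2·Σcov = 5.654 + 2 × 1.8060 = 9.2660
α = (4/3)·(1 − 5.654/9.2660) = 0.52

Cronbach's α = 0.52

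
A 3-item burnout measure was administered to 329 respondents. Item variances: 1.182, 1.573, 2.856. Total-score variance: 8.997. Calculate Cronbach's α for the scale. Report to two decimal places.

Cronbach's α = 0.56

sum of item variances = 1.182 + 1.573 + 2.856 = 5.611
α = (k/(k−1))·(1 − sum of item variances/Var(T)) = (3/2)·(1 − 5.611/8.997) = 0.56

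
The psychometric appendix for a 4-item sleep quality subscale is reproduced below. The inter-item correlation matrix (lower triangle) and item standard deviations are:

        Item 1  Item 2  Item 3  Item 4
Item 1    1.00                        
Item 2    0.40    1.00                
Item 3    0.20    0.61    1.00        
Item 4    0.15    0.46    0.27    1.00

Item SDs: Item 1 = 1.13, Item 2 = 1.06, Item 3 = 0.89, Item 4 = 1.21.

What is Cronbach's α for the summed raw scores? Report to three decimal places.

Cronbach's α = 0.669

Σσ²ᵢ = 1.13² + 1.06² + 0.89² + 1.21² = 4.6567
Covariances σ_ij = r_ij · s_i · s_j:
  σ(Item 1,Item 2) = 0.40 × 1.13 × 1.06 = 0.4791
  σ(Item 1,Item 3) = 0.20 × 1.13 × 0.89 = 0.2011
  σ(Item 1,Item 4) = 0.15 × 1.13 × 1.21 = 0.2051
  σ(Item 2,Item 3) = 0.61 × 1.06 × 0.89 = 0.5755
  σ(Item 2,Item 4) = 0.46 × 1.06 × 1.21 = 0.5900
  σ(Item 3,Item 4) = 0.27 × 0.89 × 1.21 = 0.2908
σ²_T = Σσ²ᵢ + 2·Σσ_ij = 4.6567 + 2 × 2.3416 = 9.3399
α = (4/3)·(1 − 4.6567/9.3399) = 0.669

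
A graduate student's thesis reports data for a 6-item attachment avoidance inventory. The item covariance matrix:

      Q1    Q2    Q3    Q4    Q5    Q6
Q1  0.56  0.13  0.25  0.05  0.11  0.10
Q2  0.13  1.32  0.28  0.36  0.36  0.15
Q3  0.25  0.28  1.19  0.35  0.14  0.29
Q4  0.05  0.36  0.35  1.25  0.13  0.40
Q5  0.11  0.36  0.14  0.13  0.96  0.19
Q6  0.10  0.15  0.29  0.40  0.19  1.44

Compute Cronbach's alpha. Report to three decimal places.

sum of item variances = 0.56 + 1.32 + 1.19 + 1.25 + 0.96 + 1.44 = 6.72
Sum of the distinct covariances = 3.29
σ²_T = 6.72 + 2 × 3.29 = 13.30
α = (k/(k−1))·(1 − sum of item variances/σ²_T) = (6/5)·(1 − 6.72/13.30) = 0.594

Cronbach's alpha = 0.594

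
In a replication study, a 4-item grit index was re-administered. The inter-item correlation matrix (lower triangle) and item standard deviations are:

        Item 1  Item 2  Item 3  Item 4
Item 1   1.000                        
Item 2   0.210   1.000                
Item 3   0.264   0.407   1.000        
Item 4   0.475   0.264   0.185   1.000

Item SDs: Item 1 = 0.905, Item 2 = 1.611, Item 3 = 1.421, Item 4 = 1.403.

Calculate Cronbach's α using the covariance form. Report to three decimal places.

Cronbach's α = 0.613

Σσ²ᵢ = 0.905² + 1.611² + 1.421² + 1.403² = 7.4020
Covariances σ_ij = r_ij · s_i · s_j:
  σ(Item 1,Item 2) = 0.210 × 0.905 × 1.611 = 0.3062
  σ(Item 1,Item 3) = 0.264 × 0.905 × 1.421 = 0.3395
  σ(Item 1,Item 4) = 0.475 × 0.905 × 1.403 = 0.6031
  σ(Item 2,Item 3) = 0.407 × 1.611 × 1.421 = 0.9317
  σ(Item 2,Item 4) = 0.264 × 1.611 × 1.403 = 0.5967
  σ(Item 3,Item 4) = 0.185 × 1.421 × 1.403 = 0.3688
σ²_T = Σσ²ᵢ + 2·Σσ_ij = 7.4020 + 2 × 3.1460 = 13.6940
α = (4/3)·(1 − 7.4020/13.6940) = 0.613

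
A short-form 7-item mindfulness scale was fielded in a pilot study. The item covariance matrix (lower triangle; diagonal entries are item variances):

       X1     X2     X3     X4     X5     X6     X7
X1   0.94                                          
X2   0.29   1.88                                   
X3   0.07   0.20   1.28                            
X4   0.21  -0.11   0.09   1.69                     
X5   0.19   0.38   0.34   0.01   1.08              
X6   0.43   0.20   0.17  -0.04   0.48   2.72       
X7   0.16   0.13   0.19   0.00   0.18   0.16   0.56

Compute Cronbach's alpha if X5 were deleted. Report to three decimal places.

Remaining items: X1, X2, X3, X4, X6, X7 (k = 6).
sum of item variances = 0.94 + 1.88 + 1.28 + 1.69 + 2.72 + 0.56 = 9.07
σ²_total = 9.07 + 2 × 2.15 = 13.37
α (item deleted) = (6/5)·(1 − 9.07/13.37) = 0.386

α = 0.386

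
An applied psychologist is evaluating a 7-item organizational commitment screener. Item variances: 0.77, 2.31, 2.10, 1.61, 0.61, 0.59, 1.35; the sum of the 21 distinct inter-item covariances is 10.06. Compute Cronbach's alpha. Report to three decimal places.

sum of item variances = 0.77 + 2.31 + 2.10 + 1.61 + 0.61 + 0.59 + 1.35 = 9.34
Sum of distinct covariances = 10.06
Var(T) = sum of item variances + 2·Σcov = 9.34 + 2 × 10.06 = 29.46
α = (7/6)·(1 − 9.34/29.46) = 0.797

Cronbach's alpha = 0.797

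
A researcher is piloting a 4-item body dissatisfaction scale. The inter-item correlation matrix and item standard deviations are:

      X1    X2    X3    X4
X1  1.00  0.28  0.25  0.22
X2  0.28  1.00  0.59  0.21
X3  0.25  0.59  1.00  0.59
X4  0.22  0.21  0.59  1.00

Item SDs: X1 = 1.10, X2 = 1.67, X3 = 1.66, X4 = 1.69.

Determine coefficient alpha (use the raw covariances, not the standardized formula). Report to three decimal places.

Σσ²ᵢ = 1.10² + 1.67² + 1.66² + 1.69² = 9.6106
Covariances σ_ij = r_ij · s_i · s_j:
  σ(X1,X2) = 0.28 × 1.10 × 1.67 = 0.5144
  σ(X1,X3) = 0.25 × 1.10 × 1.66 = 0.4565
  σ(X1,X4) = 0.22 × 1.10 × 1.69 = 0.4090
  σ(X2,X3) = 0.59 × 1.67 × 1.66 = 1.6356
  σ(X2,X4) = 0.21 × 1.67 × 1.69 = 0.5927
  σ(X3,X4) = 0.59 × 1.66 × 1.69 = 1.6552
σ²_T = Σσ²ᵢ + 2·Σσ_ij = 9.6106 + 2 × 5.2634 = 20.1374
α = (4/3)·(1 − 9.6106/20.1374) = 0.697

coefficient alpha = 0.697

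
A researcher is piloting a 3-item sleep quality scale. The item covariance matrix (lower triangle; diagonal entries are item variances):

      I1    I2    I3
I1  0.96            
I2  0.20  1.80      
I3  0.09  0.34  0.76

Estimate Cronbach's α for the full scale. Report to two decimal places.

Σσ²ᵢ = 0.96 + 1.80 + 0.76 = 3.52
Σ_{i<j} σ_ij = 0.63
Var(T) = 3.52 + 2 × 0.63 = 4.78
α = (k/(k−1))·(1 − Σσ²ᵢ/Var(T)) = (3/2)·(1 − 3.52/4.78) = 0.40

α = 0.40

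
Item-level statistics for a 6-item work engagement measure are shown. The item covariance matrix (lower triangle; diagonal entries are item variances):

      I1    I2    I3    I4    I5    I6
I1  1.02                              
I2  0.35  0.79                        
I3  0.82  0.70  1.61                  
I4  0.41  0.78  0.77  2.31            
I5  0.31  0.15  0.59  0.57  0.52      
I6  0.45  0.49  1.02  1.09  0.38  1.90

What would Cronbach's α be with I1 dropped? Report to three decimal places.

Cronbach's α = 0.809

Remaining items: I2, I3, I4, I5, I6 (k = 5).
ΣVar(i) = 0.79 + 1.61 + 2.31 + 0.52 + 1.90 = 7.13
σ²_total = 7.13 + 2 × 6.54 = 20.21
α (item deleted) = (5/4)·(1 − 7.13/20.21) = 0.809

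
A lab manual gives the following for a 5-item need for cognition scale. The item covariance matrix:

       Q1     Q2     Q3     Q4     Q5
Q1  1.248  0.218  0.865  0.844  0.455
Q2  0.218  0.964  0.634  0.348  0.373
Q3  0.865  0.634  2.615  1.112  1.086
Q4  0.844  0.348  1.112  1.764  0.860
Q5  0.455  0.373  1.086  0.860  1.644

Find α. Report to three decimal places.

α = 0.778

Σσᵢ² = 1.248 + 0.964 + 2.615 + 1.764 + 1.644 = 8.235
Σ_{i<j} σ_ij = 6.795
σ²_T = 8.235 + 2 × 6.795 = 21.825
α = (k/(k−1))·(1 − Σσᵢ²/σ²_T) = (5/4)·(1 − 8.235/21.825) = 0.778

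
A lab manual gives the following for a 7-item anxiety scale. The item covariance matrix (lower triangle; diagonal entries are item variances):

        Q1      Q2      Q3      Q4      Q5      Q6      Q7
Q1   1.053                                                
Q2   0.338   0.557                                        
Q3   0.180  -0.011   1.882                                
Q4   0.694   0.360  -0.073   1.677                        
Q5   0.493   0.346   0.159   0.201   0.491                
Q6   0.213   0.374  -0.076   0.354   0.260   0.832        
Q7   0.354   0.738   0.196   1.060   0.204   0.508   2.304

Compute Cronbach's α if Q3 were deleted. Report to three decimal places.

Remaining items: Q1, Q2, Q4, Q5, Q6, Q7 (k = 6).
Σσ²ᵢ = 1.053 + 0.557 + 1.677 + 0.491 + 0.832 + 2.304 = 6.914
total variance = 6.914 + 2 × 6.497 = 19.908
α (item deleted) = (6/5)·(1 − 6.914/19.908) = 0.783

Cronbach's α = 0.783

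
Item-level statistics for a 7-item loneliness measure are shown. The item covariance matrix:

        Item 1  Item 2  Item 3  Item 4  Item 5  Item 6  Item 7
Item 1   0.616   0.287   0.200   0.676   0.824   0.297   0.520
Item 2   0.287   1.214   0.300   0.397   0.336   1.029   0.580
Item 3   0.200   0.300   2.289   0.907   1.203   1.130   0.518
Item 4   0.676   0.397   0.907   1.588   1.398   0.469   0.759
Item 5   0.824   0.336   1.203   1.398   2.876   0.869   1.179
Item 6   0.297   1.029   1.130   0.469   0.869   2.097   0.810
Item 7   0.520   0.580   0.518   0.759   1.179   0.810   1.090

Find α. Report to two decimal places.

α = 0.83

Σσᵢ² = 0.616 + 1.214 + 2.289 + 1.588 + 2.876 + 2.097 + 1.090 = 11.770
Sum of off-diagonal covariances = 14.688
σ²_total = 11.770 + 2 × 14.688 = 41.146
α = (k/(k−1))·(1 − Σσᵢ²/σ²_total) = (7/6)·(1 − 11.770/41.146) = 0.83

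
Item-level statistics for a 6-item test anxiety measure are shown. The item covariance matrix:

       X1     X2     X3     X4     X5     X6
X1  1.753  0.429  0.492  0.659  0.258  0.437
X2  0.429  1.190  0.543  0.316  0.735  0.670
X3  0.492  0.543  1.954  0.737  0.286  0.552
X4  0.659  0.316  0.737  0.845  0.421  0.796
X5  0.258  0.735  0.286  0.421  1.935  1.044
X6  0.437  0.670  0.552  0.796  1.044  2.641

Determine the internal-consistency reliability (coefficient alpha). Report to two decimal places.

α = 0.74

Σσᵢ² = 1.753 + 1.190 + 1.954 + 0.845 + 1.935 + 2.641 = 10.318
Σ_{i<j} σ_ij = 8.375
σ²_T = 10.318 + 2 × 8.375 = 27.068
α = (k/(k−1))·(1 − Σσᵢ²/σ²_T) = (6/5)·(1 − 10.318/27.068) = 0.74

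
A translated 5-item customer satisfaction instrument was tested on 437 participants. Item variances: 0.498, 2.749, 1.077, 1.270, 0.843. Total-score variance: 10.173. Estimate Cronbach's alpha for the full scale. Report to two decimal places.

sum of item variances = 0.498 + 2.749 + 1.077 + 1.270 + 0.843 = 6.437
α = (k/(k−1))·(1 − sum of item variances/total variance) = (5/4)·(1 − 6.437/10.173) = 0.46

α = 0.46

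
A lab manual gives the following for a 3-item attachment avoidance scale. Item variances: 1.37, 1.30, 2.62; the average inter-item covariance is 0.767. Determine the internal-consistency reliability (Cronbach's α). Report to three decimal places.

Σσᵢ² = 1.37 + 1.30 + 2.62 = 5.29
Sum of the 3 distinct covariances = 3 × 0.767 = 2.301
Var(T) = Σσᵢ² + 2·Σcov = 5.29 + 2 × 2.301 = 9.892
α = (3/2)·(1 − 5.29/9.892) = 0.698

Cronbach's α = 0.698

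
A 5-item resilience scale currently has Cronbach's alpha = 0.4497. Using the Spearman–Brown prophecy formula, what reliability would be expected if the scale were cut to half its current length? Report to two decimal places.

Length factor m = 1/2
α' = m·α / (1 − (1−m)·α)
   = 1/2 × 0.4497 / (1 − (1 − 1/2) × 0.4497)
   = 0.2248 / 0.7752 = 0.29

predicted reliability = 0.29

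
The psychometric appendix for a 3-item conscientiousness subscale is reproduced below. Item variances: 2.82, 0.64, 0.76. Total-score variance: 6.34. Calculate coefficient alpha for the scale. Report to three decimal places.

coefficient alpha = 0.502

Σσᵢ² = 2.82 + 0.64 + 0.76 = 4.22
α = (k/(k−1))·(1 − Σσᵢ²/σ²_total) = (3/2)·(1 − 4.22/6.34) = 0.502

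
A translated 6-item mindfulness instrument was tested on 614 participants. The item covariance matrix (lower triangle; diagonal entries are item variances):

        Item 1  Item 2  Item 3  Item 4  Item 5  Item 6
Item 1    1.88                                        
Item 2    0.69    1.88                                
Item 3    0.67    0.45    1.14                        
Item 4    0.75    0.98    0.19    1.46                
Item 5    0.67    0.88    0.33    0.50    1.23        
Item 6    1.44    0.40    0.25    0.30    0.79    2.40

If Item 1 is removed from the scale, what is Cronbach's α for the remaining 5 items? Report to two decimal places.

Remaining items: Item 2, Item 3, Item 4, Item 5, Item 6 (k = 5).
sum of item variances = 1.88 + 1.14 + 1.46 + 1.23 + 2.40 = 8.11
total variance = 8.11 + 2 × 5.07 = 18.25
α (item deleted) = (5/4)·(1 − 8.11/18.25) = 0.69

Cronbach's α = 0.69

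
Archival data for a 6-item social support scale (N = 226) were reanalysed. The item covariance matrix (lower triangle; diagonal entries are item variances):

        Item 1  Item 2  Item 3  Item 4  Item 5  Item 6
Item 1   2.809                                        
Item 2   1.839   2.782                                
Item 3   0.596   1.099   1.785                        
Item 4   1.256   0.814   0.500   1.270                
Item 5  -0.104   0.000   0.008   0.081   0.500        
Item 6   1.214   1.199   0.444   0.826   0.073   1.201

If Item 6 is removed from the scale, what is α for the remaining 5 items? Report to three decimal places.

Remaining items: Item 1, Item 2, Item 3, Item 4, Item 5 (k = 5).
ΣVar(i) = 2.809 + 2.782 + 1.785 + 1.270 + 0.500 = 9.146
σ²_T = 9.146 + 2 × 6.089 = 21.324
α (item deleted) = (5/4)·(1 − 9.146/21.324) = 0.714

α = 0.714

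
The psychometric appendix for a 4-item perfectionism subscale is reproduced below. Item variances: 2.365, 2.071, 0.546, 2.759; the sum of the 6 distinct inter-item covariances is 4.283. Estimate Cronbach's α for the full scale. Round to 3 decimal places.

α = 0.700

Σσᵢ² = 2.365 + 2.071 + 0.546 + 2.759 = 7.741
Sum of distinct covariances = 4.283
Var(T) = Σσᵢ² + 2·Σcov = 7.741 + 2 × 4.283 = 16.307
α = (4/3)·(1 − 7.741/16.307) = 0.700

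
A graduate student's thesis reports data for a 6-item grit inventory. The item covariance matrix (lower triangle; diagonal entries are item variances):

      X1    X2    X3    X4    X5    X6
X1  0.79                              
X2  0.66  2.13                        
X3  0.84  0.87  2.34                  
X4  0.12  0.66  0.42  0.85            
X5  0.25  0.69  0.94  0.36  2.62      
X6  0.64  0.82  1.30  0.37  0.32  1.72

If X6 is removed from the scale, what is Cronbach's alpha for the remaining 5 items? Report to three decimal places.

Cronbach's alpha = 0.714

Remaining items: X1, X2, X3, X4, X5 (k = 5).
Σσᵢ² = 0.79 + 2.13 + 2.34 + 0.85 + 2.62 = 8.73
σ²_T = 8.73 + 2 × 5.81 = 20.35
α (item deleted) = (5/4)·(1 − 8.73/20.35) = 0.714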